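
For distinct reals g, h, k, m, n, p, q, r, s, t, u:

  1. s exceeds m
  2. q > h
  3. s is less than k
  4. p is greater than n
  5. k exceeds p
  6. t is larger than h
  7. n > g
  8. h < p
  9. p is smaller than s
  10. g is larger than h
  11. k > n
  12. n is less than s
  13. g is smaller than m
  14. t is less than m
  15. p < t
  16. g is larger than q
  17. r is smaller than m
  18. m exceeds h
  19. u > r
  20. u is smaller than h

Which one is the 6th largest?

Chaining the given pairs: r < u < h < q < g < n < p < t < m < s < k.
The 6th largest is n.

n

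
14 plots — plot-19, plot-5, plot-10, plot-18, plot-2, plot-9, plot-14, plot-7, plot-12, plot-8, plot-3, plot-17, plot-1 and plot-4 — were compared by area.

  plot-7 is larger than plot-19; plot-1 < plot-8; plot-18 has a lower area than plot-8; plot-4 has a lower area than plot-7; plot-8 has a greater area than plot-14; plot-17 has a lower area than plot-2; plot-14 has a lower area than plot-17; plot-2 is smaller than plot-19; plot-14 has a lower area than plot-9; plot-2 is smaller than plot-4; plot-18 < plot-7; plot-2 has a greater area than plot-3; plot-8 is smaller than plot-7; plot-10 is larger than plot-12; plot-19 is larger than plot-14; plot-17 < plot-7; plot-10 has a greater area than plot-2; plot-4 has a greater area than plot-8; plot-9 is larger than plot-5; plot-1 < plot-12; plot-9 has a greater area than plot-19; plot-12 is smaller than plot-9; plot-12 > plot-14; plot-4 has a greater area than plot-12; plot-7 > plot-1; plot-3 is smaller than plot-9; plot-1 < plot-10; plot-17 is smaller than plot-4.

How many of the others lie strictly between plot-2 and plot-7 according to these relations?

2

Chaining upward from plot-2 reaches: plot-19, plot-4, plot-9, plot-10.
Chaining downward from plot-7 reaches: plot-14, plot-3, plot-18, plot-17, plot-1, plot-12, plot-19, plot-8, plot-4.
Strictly between plot-2 and plot-7 are those in both lists: plot-19, plot-4 — 2 elements.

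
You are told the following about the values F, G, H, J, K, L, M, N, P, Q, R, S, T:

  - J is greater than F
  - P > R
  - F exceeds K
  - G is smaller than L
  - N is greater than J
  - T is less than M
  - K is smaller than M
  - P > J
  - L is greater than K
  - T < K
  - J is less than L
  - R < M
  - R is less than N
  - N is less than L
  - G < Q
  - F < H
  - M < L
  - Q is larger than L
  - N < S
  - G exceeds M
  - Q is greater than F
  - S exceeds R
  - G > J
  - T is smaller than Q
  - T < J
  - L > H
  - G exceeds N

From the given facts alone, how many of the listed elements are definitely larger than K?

10

Directly above K: F, M, L.
One step further: H, J, G, Q (7 so far).
One step further: N, P (9 so far).
One step further: S (10 so far).
No other element is forced above K by the given relations, so the count is 10.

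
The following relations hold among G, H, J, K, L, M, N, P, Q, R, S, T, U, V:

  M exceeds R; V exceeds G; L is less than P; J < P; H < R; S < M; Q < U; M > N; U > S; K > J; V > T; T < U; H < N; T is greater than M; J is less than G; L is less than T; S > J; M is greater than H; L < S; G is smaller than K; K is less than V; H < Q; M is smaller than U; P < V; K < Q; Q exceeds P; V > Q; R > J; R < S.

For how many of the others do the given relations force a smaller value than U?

From U the given relations immediately reach S, Q, M, T.
From those, L, J, P, H, K, R, N — 11 in total.
From those, G — 12 in total.
Nothing else is reachable below U; 12 in all.

12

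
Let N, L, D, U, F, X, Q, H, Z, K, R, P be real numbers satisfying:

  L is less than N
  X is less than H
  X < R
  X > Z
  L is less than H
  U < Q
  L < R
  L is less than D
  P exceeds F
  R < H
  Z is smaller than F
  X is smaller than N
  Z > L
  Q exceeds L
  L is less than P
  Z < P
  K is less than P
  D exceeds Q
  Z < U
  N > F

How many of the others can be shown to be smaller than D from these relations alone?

From D the given relations immediately reach L, Q.
From those, U — 3 in total.
From those, Z — 4 in total.
No other element is forced below D by the given relations, so the count is 4.

4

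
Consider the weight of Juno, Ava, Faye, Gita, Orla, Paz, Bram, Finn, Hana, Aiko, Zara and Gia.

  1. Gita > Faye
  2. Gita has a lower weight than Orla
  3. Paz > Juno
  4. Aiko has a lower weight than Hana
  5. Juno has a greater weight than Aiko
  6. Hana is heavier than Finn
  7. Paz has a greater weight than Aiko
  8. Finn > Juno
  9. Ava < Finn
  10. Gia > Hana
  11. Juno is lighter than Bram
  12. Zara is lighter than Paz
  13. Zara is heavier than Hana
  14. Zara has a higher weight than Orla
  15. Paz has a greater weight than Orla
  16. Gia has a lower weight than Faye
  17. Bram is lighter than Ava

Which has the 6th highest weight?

Piecing the relations together gives one ordering: Aiko < Juno < Bram < Ava < Finn < Hana < Gia < Faye < Gita < Orla < Zara < Paz.
Counting 6 from the largest end gives Gia.

Gia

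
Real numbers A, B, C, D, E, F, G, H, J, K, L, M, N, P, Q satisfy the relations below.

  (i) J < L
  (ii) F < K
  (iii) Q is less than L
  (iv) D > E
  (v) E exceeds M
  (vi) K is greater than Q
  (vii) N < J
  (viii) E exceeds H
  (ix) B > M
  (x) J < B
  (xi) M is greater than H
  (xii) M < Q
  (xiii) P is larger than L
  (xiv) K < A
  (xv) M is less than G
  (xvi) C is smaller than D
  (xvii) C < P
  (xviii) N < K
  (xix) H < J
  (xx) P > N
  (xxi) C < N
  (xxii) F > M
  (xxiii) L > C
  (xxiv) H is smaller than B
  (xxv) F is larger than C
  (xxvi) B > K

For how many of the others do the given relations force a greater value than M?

10

Directly above M: Q, E, F, G, B.
One step further: K, L, D (8 so far).
One step further: A, P (10 so far).
Nothing else is reachable above M; 10 in all.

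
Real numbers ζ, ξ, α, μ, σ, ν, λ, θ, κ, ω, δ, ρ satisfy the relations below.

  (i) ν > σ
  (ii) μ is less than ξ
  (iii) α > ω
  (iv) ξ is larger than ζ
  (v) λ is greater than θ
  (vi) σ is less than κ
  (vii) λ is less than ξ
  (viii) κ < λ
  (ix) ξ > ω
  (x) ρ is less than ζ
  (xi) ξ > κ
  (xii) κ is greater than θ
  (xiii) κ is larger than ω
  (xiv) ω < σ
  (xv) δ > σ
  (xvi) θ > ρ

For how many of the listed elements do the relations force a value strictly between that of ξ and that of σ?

The relations place σ below ξ. An element lies strictly between them when it is forced above σ and also forced below ξ.
Above σ: {κ, λ, δ, ν}. Below ξ: {ρ, ω, θ, κ, λ, μ, ζ}.
Intersection: {κ, λ} — 2.

2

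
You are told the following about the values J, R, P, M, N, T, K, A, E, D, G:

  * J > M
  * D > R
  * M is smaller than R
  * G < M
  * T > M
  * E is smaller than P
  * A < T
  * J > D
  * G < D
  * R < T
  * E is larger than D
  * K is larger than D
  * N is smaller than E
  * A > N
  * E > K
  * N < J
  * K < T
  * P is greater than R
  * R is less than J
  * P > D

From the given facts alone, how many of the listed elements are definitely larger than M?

7

From M the given relations immediately reach R, J, T.
From those, D, P — 5 in total.
From those, K, E — 7 in total.
No other element is forced above M by the given relations, so the count is 7.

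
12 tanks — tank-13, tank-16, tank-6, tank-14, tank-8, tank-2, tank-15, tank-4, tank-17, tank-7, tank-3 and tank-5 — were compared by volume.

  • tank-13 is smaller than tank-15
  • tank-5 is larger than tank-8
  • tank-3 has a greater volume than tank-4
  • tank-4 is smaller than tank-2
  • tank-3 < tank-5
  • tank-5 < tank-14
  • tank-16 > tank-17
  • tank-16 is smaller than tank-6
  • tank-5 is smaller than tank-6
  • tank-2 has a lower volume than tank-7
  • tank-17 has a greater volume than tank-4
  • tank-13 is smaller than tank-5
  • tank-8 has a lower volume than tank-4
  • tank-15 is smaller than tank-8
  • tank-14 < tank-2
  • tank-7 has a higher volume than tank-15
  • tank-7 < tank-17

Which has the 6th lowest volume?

tank-5

Chaining the given pairs: tank-13 < tank-15 < tank-8 < tank-4 < tank-3 < tank-5 < tank-14 < tank-2 < tank-7 < tank-17 < tank-16 < tank-6.
The 6th smallest is tank-5.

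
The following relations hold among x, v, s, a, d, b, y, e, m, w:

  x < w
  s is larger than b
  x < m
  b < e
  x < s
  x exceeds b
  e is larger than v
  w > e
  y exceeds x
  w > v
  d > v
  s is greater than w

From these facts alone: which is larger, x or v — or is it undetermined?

Following every chain through v: above v we get e, d, w, s.
x is not reached, and no chain runs the other way from x to v.
So the given relations leave the order of v and x undetermined.

undetermined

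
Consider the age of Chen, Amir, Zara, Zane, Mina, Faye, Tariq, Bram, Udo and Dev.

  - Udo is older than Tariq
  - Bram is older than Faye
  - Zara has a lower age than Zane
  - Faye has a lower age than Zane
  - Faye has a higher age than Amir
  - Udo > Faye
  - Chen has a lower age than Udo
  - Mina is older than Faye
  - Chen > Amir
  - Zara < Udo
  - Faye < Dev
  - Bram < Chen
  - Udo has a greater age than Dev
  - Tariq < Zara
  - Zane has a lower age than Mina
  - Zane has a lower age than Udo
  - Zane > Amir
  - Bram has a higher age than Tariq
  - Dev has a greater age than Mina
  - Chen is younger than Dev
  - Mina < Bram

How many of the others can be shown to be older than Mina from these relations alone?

From Mina the given relations immediately reach Bram, Dev.
From those, Chen, Udo — 4 in total.
Nothing else is reachable above Mina; 4 in all.

4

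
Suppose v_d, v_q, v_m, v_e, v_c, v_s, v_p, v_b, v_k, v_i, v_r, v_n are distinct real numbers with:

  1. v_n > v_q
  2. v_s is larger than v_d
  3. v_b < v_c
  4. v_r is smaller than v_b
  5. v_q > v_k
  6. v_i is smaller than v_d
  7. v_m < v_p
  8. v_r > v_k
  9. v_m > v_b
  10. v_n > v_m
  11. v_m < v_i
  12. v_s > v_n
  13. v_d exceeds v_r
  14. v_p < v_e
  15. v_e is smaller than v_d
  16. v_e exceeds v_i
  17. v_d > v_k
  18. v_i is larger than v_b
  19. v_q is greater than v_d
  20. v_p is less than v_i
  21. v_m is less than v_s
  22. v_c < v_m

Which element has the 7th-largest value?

v_p

Piecing the relations together gives one ordering: v_k < v_r < v_b < v_c < v_m < v_p < v_i < v_e < v_d < v_q < v_n < v_s.
Counting 7 from the largest end gives v_p.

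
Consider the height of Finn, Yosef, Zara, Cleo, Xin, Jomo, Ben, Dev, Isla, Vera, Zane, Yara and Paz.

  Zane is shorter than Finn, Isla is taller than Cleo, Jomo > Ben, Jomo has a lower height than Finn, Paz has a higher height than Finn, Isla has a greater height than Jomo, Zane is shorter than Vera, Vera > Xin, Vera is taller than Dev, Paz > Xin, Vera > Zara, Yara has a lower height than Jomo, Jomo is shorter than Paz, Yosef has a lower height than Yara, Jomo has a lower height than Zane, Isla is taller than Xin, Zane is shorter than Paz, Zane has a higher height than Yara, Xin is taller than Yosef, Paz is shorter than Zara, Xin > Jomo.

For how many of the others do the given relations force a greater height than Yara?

The elements the relations force above Yara are Jomo, Xin, Zane, Finn, Paz, Isla, Zara, Vera — no chain reaches any other.
That is 8.

8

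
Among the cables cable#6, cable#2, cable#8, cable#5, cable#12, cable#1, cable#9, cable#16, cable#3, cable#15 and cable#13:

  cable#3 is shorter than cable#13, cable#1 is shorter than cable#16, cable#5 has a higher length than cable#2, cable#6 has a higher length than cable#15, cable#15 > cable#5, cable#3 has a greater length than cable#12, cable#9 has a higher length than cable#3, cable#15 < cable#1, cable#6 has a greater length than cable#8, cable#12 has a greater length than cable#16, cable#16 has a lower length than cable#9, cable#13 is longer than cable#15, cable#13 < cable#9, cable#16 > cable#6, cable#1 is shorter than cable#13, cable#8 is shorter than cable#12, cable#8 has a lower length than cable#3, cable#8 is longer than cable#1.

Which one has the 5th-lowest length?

cable#8

The consecutive relations fix a unique order: cable#2 < cable#5 < cable#15 < cable#1 < cable#8 < cable#6 < cable#16 < cable#12 < cable#3 < cable#13 < cable#9.
Counting 5 from the smallest end gives cable#8.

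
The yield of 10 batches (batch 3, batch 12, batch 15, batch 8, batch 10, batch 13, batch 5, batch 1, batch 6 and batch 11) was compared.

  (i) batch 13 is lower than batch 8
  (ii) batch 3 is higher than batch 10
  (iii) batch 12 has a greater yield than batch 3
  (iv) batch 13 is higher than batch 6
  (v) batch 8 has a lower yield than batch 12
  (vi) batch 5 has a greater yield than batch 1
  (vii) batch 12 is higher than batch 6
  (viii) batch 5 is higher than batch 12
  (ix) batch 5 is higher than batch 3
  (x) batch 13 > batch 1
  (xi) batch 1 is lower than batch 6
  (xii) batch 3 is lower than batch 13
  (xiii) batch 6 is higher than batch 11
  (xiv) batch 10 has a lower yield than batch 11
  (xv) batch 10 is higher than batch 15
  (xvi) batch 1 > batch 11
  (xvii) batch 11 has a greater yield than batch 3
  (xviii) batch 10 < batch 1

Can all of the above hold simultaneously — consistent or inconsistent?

Every relation is compatible with batch 15 < batch 10 < batch 3 < batch 11 < batch 1 < batch 6 < batch 13 < batch 8 < batch 12 < batch 5; the set is consistent.

consistent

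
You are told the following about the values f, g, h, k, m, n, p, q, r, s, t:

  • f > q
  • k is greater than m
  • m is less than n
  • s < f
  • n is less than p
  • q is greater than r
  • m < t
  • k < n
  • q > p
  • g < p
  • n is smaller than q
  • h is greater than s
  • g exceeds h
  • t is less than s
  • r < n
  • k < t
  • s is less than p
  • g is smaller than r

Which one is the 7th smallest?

r

Piecing the relations together gives one ordering: m < k < t < s < h < g < r < n < p < q < f.
Counting 7 from the smallest end gives r.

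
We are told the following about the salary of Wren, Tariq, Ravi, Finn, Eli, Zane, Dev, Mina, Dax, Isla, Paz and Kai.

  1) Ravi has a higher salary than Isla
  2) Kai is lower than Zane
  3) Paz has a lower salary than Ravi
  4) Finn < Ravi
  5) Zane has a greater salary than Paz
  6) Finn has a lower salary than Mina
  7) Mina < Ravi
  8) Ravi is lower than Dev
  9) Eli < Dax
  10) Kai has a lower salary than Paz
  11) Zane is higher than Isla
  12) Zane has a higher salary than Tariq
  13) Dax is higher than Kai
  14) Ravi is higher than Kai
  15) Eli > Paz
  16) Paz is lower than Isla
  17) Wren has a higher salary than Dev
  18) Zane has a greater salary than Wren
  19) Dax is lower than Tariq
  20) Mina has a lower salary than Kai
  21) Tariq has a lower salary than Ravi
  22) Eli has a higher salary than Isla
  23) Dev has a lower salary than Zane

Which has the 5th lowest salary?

Isla

The consecutive relations fix a unique order: Finn < Mina < Kai < Paz < Isla < Eli < Dax < Tariq < Ravi < Dev < Wren < Zane.
Counting 5 from the smallest end gives Isla.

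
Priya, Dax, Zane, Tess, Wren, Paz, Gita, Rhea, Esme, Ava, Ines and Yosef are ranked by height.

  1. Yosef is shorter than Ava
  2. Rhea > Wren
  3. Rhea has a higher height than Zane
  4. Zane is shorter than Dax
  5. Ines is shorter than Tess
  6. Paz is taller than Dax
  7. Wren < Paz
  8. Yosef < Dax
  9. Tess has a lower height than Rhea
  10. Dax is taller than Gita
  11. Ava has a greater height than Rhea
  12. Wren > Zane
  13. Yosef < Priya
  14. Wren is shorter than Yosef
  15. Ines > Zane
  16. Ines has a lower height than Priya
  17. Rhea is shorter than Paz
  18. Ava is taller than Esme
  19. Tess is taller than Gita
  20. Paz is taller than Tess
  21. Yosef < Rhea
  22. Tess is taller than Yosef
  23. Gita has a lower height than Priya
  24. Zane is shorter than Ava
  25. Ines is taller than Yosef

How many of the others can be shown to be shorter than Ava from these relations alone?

8

Directly below Ava: Zane, Yosef, Esme, Rhea.
One step further: Wren, Tess (6 so far).
One step further: Gita, Ines (8 so far).
Nothing else is reachable below Ava; 8 in all.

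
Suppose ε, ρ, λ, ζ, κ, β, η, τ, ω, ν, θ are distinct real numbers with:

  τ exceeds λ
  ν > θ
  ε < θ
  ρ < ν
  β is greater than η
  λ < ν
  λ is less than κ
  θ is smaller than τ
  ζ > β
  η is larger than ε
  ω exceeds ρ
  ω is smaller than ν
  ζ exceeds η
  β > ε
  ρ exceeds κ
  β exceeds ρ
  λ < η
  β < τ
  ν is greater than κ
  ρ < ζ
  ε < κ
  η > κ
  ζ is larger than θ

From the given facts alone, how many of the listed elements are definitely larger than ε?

From ε the given relations immediately reach κ, θ, η, β.
From those, ρ, ν, τ, ζ — 8 in total.
From those, ω — 9 in total.
No other element is forced above ε by the given relations, so the count is 9.

9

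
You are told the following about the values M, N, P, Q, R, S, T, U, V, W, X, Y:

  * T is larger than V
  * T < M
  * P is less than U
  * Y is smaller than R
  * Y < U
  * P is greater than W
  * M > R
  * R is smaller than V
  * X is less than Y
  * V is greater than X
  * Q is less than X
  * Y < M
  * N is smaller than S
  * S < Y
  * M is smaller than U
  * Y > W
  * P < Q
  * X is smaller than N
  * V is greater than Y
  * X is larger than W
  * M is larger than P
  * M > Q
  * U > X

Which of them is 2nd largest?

M

Chaining the given pairs: W < P < Q < X < N < S < Y < R < V < T < M < U.
The 2nd largest is M.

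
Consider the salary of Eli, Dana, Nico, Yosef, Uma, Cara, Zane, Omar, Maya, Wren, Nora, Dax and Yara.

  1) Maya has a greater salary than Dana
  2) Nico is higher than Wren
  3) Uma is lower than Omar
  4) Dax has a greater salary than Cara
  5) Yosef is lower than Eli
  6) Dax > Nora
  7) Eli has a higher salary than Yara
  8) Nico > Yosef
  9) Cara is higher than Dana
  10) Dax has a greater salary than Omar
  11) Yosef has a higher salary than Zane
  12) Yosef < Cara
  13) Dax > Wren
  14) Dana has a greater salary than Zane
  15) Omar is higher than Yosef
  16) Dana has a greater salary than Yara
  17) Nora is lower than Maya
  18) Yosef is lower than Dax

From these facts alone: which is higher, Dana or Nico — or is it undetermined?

Following every chain through Dana: above Dana we get Maya, Cara, Dax; below Dana we get Zane, Yara.
Nico is not reached, and no chain runs the other way from Nico to Dana.
So the given relations leave the order of Dana and Nico undetermined.

undetermined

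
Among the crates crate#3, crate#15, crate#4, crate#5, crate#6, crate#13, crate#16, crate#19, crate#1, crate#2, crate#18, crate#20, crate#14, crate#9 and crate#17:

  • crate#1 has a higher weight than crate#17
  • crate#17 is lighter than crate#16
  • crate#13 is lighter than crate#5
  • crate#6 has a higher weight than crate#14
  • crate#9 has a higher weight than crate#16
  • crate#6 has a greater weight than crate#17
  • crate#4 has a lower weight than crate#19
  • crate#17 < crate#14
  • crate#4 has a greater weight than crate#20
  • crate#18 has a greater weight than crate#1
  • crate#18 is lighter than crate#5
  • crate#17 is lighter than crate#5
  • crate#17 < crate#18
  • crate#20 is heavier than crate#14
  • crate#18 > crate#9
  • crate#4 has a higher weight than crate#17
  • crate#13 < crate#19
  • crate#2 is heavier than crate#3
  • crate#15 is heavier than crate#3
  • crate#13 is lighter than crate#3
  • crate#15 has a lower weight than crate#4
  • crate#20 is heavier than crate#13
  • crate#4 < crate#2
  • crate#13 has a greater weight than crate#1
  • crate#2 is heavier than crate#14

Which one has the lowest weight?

crate#17

crate#1 is not least since crate#17 < crate#1; crate#13 is not least since crate#1 < crate#13; crate#14 is not least since crate#17 < crate#14; crate#3 is not least since crate#13 < crate#3; crate#15 is not least since crate#3 < crate#15; crate#16 is not least since crate#17 < crate#16; crate#9 is not least since crate#16 < crate#9; crate#20 is not least since crate#13 < crate#20; crate#4 is not least since crate#20 < crate#4; crate#19 is not least since crate#4 < crate#19; crate#18 is not least since crate#17 < crate#18; crate#5 is not least since crate#18 < crate#5; crate#2 is not least since crate#14 < crate#2; crate#6 is not least since crate#17 < crate#6.
Only crate#17 has nothing below it, so crate#17 is the lowest weight.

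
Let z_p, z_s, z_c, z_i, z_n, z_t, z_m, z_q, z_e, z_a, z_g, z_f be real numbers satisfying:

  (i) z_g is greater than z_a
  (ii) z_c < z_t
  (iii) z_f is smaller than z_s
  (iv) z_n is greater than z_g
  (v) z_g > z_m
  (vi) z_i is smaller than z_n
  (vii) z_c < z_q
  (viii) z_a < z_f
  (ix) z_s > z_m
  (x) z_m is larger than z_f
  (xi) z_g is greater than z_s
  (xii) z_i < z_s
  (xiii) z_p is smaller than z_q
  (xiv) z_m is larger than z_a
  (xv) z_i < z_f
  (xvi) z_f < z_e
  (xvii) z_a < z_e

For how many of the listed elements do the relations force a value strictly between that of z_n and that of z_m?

2

The relations place z_m below z_n. An element lies strictly between them when it is forced above z_m and also forced below z_n.
Above z_m: {z_s, z_g}. Below z_n: {z_a, z_i, z_f, z_s, z_g}.
Intersection: {z_s, z_g} — 2.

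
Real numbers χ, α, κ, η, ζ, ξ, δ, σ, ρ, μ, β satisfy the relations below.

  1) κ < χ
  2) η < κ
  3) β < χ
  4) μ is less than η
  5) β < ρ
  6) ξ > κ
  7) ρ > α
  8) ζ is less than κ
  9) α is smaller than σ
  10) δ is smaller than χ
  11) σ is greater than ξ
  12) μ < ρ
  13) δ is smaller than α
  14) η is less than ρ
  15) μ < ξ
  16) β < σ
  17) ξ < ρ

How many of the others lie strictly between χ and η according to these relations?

1

Chaining upward from η reaches: κ, ξ, ρ, σ.
Chaining downward from χ reaches: μ, ζ, κ, δ, β.
Strictly between η and χ are those in both lists: κ — 1 element.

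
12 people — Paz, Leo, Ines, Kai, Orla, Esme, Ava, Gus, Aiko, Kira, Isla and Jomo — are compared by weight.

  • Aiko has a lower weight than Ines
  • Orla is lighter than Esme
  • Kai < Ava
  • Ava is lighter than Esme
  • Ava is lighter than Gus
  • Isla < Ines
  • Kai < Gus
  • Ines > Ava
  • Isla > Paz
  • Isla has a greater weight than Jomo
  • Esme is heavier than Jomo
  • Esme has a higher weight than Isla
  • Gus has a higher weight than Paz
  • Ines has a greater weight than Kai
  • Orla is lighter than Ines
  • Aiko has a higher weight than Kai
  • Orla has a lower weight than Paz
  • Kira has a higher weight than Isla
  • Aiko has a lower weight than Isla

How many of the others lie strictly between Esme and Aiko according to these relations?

1

Chaining upward from Aiko reaches: Isla, Ines, Kira.
Chaining downward from Esme reaches: Kai, Orla, Ava, Jomo, Paz, Isla.
Strictly between Aiko and Esme are those in both lists: Isla — 1 element.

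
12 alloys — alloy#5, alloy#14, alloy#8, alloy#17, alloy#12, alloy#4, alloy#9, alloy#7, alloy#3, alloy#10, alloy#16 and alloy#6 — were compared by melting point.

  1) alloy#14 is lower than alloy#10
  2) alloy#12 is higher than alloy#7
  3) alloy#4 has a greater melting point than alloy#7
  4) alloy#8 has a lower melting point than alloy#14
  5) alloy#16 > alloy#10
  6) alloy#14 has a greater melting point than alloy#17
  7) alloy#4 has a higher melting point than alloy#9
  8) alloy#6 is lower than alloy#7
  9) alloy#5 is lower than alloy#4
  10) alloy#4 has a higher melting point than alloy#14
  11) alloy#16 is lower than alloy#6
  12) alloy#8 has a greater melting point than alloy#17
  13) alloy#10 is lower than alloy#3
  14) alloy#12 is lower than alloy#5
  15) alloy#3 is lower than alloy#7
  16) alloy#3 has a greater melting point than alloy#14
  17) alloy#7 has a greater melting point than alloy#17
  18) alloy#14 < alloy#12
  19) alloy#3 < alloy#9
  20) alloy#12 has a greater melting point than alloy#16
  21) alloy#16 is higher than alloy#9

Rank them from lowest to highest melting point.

The consecutive links are each given: alloy#17 < alloy#8; alloy#8 < alloy#14; alloy#14 < alloy#10; alloy#10 < alloy#3; alloy#3 < alloy#9; alloy#9 < alloy#16; alloy#16 < alloy#6; alloy#6 < alloy#7; alloy#7 < alloy#12; alloy#12 < alloy#5; alloy#5 < alloy#4.

alloy#17 < alloy#8 < alloy#14 < alloy#10 < alloy#3 < alloy#9 < alloy#16 < alloy#6 < alloy#7 < alloy#12 < alloy#5 < alloy#4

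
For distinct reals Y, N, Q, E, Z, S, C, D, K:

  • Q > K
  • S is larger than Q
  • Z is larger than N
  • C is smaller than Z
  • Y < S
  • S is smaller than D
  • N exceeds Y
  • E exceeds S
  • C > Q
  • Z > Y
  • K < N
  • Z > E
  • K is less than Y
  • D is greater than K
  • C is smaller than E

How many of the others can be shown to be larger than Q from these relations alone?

Directly above Q: S, C.
One step further: D, E, Z (5 so far).
Nothing else is reachable above Q; 5 in all.

5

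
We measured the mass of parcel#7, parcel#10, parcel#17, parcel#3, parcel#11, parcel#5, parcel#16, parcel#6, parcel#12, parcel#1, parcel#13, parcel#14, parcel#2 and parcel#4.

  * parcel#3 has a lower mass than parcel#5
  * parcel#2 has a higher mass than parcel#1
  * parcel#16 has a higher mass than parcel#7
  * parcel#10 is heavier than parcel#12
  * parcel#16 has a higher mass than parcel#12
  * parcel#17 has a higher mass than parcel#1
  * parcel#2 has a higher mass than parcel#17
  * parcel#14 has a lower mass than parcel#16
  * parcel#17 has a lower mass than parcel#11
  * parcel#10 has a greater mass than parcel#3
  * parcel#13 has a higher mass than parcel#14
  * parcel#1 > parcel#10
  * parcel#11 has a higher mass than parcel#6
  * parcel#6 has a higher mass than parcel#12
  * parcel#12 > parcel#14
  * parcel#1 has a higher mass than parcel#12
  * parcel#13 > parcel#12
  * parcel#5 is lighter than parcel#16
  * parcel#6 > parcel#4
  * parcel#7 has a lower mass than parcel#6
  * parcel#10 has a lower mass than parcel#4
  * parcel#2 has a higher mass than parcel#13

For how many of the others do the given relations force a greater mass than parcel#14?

The elements the relations force above parcel#14 are parcel#12, parcel#10, parcel#4, parcel#13, parcel#1, parcel#6, parcel#17, parcel#11, parcel#2, parcel#16 — no chain reaches any other.
That is 10.

10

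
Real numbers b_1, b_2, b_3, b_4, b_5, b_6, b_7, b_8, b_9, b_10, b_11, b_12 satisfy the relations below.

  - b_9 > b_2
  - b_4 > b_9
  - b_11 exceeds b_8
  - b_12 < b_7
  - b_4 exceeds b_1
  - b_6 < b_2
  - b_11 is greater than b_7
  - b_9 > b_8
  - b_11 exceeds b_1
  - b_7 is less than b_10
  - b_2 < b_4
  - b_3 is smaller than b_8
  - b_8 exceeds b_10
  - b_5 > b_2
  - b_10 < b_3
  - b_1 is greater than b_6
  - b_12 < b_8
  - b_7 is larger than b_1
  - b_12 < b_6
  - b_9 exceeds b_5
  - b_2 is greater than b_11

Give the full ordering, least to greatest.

Each adjacent pair is fixed by a given relation: b_12 < b_6; b_6 < b_1; b_1 < b_7; b_7 < b_10; b_10 < b_3; b_3 < b_8; b_8 < b_11; b_11 < b_2; b_2 < b_5; b_5 < b_9; b_9 < b_4. Chaining them end to end gives the full order.

b_12 < b_6 < b_1 < b_7 < b_10 < b_3 < b_8 < b_11 < b_2 < b_5 < b_9 < b_4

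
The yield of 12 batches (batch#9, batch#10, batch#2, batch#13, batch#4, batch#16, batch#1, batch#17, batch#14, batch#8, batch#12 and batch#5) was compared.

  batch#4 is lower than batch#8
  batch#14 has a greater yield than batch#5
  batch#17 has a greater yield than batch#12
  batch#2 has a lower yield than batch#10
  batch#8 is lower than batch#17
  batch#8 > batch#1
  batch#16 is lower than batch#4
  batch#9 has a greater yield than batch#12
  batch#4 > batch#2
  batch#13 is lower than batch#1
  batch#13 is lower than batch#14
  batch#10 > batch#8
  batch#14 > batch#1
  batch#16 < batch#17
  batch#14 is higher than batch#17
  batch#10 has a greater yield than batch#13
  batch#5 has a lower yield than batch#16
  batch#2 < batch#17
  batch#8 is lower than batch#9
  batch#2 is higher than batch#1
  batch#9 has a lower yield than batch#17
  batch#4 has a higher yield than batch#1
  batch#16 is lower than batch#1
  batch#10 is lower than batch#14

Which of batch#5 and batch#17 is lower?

batch#5

batch#5 < batch#16 and batch#16 < batch#1 give batch#5 < batch#1.
Then batch#1 < batch#2 extends the chain to batch#2.
With batch#2 < batch#4: batch#5 < batch#16 < batch#1 < batch#2 < batch#4.
Then batch#4 < batch#8 extends the chain to batch#8.
Then batch#8 < batch#9 extends the chain to batch#9.
Then batch#9 < batch#17 extends the chain to batch#17.
So batch#5 < batch#17; batch#5 is the lower of the two.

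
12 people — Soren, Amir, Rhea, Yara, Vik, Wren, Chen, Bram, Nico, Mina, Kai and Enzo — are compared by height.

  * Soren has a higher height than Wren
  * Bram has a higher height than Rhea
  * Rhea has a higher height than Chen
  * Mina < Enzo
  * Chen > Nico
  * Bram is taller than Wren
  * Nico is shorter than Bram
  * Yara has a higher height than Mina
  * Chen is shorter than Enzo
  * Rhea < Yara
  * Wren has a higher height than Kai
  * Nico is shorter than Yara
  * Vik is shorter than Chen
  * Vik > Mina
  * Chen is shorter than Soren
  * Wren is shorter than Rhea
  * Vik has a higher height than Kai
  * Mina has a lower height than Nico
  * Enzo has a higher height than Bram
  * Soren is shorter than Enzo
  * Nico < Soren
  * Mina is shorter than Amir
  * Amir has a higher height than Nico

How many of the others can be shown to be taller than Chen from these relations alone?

From Chen the given relations immediately reach Rhea, Soren, Enzo.
From those, Bram, Yara — 5 in total.
Nothing else is reachable above Chen; 5 in all.

5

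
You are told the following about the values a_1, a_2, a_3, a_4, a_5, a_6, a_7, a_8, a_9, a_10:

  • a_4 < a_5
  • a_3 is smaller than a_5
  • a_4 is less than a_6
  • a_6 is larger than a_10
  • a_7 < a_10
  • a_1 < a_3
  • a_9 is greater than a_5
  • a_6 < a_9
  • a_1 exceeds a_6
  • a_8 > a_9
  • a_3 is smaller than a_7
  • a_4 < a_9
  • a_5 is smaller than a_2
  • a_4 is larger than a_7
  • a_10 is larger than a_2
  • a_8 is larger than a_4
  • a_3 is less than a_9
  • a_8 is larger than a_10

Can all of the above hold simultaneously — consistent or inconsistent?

We have a_6 < a_1 stated directly, yet also a_1 < a_3 < a_7 < a_4 < a_5 < a_2 < a_10 < a_6 by chaining the others — so a_1 < a_6. Contradiction.

inconsistent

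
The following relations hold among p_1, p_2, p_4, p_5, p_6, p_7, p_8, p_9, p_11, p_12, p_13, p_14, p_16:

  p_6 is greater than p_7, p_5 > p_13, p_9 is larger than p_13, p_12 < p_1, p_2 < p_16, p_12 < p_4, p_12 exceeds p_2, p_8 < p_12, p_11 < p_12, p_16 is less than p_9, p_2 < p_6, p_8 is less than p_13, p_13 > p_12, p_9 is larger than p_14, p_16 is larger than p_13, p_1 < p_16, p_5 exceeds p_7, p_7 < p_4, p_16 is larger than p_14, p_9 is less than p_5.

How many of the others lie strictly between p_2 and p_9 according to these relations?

Chaining upward from p_2 reaches: p_12, p_6, p_13, p_1, p_4, p_16, p_5.
Chaining downward from p_9 reaches: p_11, p_8, p_14, p_12, p_13, p_1, p_16.
Strictly between p_2 and p_9 are those in both lists: p_12, p_13, p_1, p_16 — 4 elements.

4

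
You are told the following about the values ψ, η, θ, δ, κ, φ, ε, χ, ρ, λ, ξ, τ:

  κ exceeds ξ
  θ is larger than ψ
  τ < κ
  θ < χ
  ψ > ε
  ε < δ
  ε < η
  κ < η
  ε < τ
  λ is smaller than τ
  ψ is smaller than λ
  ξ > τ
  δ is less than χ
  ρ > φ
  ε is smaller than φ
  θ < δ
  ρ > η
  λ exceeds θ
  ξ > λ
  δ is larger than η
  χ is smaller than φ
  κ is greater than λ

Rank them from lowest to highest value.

Each adjacent pair is fixed by a given relation: ε < ψ; ψ < θ; θ < λ; λ < τ; τ < ξ; ξ < κ; κ < η; η < δ; δ < χ; χ < φ; φ < ρ. Chaining them end to end gives the full order.

ε < ψ < θ < λ < τ < ξ < κ < η < δ < χ < φ < ρ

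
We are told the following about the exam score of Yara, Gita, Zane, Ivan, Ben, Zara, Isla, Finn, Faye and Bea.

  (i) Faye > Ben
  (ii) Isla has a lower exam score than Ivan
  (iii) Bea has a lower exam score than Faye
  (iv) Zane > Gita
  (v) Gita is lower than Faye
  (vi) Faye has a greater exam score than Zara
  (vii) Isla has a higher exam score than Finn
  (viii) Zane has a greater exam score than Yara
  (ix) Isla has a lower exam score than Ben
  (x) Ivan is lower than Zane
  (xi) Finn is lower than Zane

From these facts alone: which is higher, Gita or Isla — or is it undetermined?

undetermined

Following every chain through Isla: above Isla we get Ben, Ivan, Faye, Zane; below Isla we get Finn.
Gita is not reached, and no chain runs the other way from Gita to Isla.
So the given relations leave the order of Isla and Gita undetermined.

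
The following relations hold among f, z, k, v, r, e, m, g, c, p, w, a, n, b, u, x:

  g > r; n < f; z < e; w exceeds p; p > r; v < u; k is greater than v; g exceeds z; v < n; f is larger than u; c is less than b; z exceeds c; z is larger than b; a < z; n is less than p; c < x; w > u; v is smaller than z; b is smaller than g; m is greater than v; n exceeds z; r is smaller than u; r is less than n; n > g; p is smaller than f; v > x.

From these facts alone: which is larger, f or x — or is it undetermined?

x < v < z < n < f, by transitivity through v, z, n.
So f is larger.

f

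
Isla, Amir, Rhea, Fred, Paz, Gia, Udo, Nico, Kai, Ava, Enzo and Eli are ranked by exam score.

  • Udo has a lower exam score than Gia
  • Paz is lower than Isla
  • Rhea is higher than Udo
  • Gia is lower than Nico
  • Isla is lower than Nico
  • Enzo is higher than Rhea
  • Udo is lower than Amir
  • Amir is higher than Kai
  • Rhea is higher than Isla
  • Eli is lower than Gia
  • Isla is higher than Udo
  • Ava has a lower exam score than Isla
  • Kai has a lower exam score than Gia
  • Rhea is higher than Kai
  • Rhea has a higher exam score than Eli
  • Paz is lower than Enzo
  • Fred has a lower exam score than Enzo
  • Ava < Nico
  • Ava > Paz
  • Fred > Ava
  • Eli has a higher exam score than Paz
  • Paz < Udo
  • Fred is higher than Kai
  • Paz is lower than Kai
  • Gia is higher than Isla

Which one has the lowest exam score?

Paz

Ava is not least since Paz < Ava; Kai is not least since Paz < Kai; Fred is not least since Ava < Fred; Udo is not least since Paz < Udo; Eli is not least since Paz < Eli; Isla is not least since Udo < Isla; Rhea is not least since Eli < Rhea; Gia is not least since Kai < Gia; Nico is not least since Gia < Nico; Enzo is not least since Fred < Enzo; Amir is not least since Kai < Amir.
Only Paz has nothing below it, so Paz is the lowest exam score.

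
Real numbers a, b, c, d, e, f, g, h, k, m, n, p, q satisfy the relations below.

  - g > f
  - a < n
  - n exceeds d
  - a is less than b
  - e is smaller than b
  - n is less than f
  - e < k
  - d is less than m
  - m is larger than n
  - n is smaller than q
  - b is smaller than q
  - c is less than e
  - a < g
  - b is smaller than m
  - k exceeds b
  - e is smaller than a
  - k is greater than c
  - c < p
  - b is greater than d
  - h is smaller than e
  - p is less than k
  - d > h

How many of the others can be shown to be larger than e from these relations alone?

Directly above e: a, b, k.
One step further: n, q, m, g (7 so far).
One step further: f (8 so far).
No other element is forced above e by the given relations, so the count is 8.

8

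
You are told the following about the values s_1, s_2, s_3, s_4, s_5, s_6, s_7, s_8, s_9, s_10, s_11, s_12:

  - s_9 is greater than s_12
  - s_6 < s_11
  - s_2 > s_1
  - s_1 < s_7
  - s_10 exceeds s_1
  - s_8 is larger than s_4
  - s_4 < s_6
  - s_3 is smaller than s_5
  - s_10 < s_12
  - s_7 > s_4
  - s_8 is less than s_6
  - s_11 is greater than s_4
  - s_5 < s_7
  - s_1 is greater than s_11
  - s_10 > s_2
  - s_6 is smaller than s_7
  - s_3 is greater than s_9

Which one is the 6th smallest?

s_2

Chaining the given pairs: s_4 < s_8 < s_6 < s_11 < s_1 < s_2 < s_10 < s_12 < s_9 < s_3 < s_5 < s_7.
The 6th smallest is s_2.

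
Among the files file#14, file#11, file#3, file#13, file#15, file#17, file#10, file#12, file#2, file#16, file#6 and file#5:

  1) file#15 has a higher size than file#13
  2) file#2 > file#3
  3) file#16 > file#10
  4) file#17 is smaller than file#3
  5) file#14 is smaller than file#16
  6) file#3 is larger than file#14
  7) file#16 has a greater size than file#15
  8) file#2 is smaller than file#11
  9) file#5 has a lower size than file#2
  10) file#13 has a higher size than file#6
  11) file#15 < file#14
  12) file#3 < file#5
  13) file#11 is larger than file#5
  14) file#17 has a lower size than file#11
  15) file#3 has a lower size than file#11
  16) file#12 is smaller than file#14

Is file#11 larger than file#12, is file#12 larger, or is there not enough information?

file#11

The relevant relations are file#12 < file#14; file#14 < file#3; file#3 < file#5; file#5 < file#2; file#2 < file#11.
Together: file#12 < file#14 < file#3 < file#5 < file#2 < file#11.
So file#11 is larger.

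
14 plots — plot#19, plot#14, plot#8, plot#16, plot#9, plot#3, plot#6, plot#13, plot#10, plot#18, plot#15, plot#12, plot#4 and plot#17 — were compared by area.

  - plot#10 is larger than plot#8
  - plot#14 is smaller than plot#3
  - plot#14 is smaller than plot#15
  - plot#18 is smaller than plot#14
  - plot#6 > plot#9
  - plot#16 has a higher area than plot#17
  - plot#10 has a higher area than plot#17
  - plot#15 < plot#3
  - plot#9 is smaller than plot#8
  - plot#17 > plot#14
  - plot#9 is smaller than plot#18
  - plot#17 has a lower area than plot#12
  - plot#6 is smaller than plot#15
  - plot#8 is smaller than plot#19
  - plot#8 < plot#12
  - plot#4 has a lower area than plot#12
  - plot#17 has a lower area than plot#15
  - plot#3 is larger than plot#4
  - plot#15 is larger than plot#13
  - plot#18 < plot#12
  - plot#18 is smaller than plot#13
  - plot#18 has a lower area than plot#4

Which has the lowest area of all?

plot#9

plot#18 is not least since plot#9 < plot#18; plot#8 is not least since plot#9 < plot#8; plot#14 is not least since plot#18 < plot#14; plot#17 is not least since plot#14 < plot#17; plot#10 is not least since plot#8 < plot#10; plot#13 is not least since plot#18 < plot#13; plot#16 is not least since plot#17 < plot#16; plot#4 is not least since plot#18 < plot#4; plot#6 is not least since plot#9 < plot#6; plot#15 is not least since plot#14 < plot#15; plot#3 is not least since plot#4 < plot#3; plot#19 is not least since plot#8 < plot#19; plot#12 is not least since plot#8 < plot#12.
Only plot#9 has nothing below it, so plot#9 is the lowest area.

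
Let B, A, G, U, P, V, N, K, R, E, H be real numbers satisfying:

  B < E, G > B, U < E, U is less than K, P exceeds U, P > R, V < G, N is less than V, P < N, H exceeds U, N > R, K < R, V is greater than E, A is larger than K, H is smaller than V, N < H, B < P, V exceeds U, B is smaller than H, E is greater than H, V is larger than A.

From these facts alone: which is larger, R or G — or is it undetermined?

G

R < P and P < N give R < N.
Then N < H extends the chain to H.
Then H < E extends the chain to E.
With E < V: R < P < N < H < E < V.
With V < G: R < P < N < H < E < V < G.
So G is larger.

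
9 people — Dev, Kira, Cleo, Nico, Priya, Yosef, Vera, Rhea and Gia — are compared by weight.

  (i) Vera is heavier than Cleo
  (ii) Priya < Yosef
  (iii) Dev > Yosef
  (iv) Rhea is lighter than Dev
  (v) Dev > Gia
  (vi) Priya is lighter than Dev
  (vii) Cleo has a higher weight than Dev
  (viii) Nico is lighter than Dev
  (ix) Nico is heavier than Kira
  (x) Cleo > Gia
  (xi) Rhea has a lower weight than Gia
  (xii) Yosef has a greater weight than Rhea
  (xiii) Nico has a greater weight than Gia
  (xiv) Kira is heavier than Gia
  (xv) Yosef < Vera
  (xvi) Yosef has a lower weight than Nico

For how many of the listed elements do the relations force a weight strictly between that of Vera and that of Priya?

The relations place Priya below Vera. An element lies strictly between them when it is forced above Priya and also forced below Vera.
Above Priya: {Yosef, Nico, Dev, Cleo}. Below Vera: {Rhea, Gia, Kira, Yosef, Nico, Dev, Cleo}.
Intersection: {Yosef, Nico, Dev, Cleo} — 4.

4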